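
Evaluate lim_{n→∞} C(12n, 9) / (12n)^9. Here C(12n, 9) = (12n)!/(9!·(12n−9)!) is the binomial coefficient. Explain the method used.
lim = 1/9! = 1/362880

With N = 12n → ∞: C(N, 9) / N^9 = [N(N−1)…(N−8)] / (9! · N^9) = (1/9!) · 1 · (1 − 1/(12n)) · … · (1 − 8/(12n)). Each factor → 1 as N → ∞, so the limit is 1/9! = 1/362880.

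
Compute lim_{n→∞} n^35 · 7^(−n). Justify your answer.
lim = 0

Exponentials with base > 1 dominate every fixed polynomial: for any fixed c, n^c / 7^n → 0 as n → ∞ (e.g. by the ratio test, or by writing 7^n = e^(n ln 7) and noting e^(n ln 7) / n^c → ∞). Hence n^35 · 7^(−n) = n^35 / 7^n → 0.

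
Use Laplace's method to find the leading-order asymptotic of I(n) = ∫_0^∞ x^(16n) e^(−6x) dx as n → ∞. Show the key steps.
I(n) ~ (sqrt(2π·16n) / 6) · (16n/(6e))^(16n)

Write the integrand as exp(16n ln x − 6x) and set f(x) = 16n ln x − 6x. Then f'(x) = 16n/x − 6 = 0 at x* = 16n/6, and f''(x*) = −16n/x*^2 = −6^2/(16n). Laplace's method (interior maximum) gives
  I(n) ~ e^(f(x*)) · sqrt(2π / |f''(x*)|)
        = exp(16n ln(16n/6) − 16n) · sqrt(2π · 16n / 6^2)
        = (16n/6)^(16n) e^(−16n) · sqrt(2π·16n) / 6
        = (sqrt(2π·16n) / 6) · (16n/(6e))^(16n).
This matches Γ(16n+1)/6^(16n+1) with Stirling applied to Γ.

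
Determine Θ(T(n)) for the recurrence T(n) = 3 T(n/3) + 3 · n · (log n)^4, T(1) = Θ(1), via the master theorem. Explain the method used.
T(n) = Θ(n · (log n)^5)

Here log_3 3 = 1 and f(n) = 3 · n · (log n)^4 = Θ(n^(log_3 3) · (log n)^4). This is the extended Case 2 of the master theorem (f matches the critical exponent up to log factors), giving T(n) = Θ(n^(log_3 3) · (log n)^(4+1)) = Θ(n · (log n)^5).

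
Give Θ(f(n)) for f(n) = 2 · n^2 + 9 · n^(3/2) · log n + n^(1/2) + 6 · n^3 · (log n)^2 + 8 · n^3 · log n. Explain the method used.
f(n) ∈ Θ(n^3 · (log n)^2)

Compare the terms by growth order. For large n, n^a · (log n)^b dominates n^a' · (log n)^b' iff a > a', or (a = a' and b > b'). Ranking the 5 terms shows the dominant one is 6 · n^3 · (log n)^2. Hence f(n) ∈ Θ(n^3 · (log n)^2).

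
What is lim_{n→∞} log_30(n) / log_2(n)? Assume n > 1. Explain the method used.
lim = ln(2) / ln(30) = log_30(2)

Change of base: log_30(n) = ln n / ln 30 and log_2(n) = ln n / ln 2. The ratio is (ln n / ln 30) · (ln 2 / ln n) = ln 2 / ln 30, a constant independent of n. So the limit is ln 2 / ln 30 = log_30(2).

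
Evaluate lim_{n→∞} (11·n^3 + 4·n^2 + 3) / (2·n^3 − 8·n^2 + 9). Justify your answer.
lim = 11/2

For large n the leading n^3 terms dominate both numerator and denominator. Dividing top and bottom by n^3, every other term tends to 0, leaving 11/2.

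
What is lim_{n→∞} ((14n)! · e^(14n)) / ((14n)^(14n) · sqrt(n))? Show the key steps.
lim = sqrt(2π·14)

Stirling: (14n)! ~ sqrt(2π·14n) · (14n/e)^(14n). Hence
  (14n)! · e^(14n) / (14n)^(14n) ~ sqrt(2π·14n).
Dividing by sqrt(n): sqrt(2π·14n) / sqrt(n) = sqrt(2π·14) · n^((1−1)/2), so the limit is sqrt(2π·14).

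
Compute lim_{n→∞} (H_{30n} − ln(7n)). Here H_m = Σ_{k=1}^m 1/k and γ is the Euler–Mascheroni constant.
lim = ln(30/7) + γ

By Euler-Maclaurin, H_m = ln m + γ + O(1/m). So
  H_{30n} − ln(7n) = ln(30n) + γ − ln(7n) + O(1/n)
                       = ln(30/7) + γ + O(1/n).
Hence the limit is ln(30/7) + γ.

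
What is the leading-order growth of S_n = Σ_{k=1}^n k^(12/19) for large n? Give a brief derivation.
S_n ~ (19/31) · n^(31/19)

Integral comparison: Σ_{k=1}^n k^(12/19) = ∫_0^n x^(12/19) dx + O(n^(12/19)). The integral is n^(1 + 12/19) / (1 + 12/19) = n^((12+19)/19) / ((12+19)/19) = (19/31) · n^(31/19).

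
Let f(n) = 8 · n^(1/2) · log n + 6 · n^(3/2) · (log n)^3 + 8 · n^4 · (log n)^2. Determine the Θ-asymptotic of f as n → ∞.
f(n) ∈ Θ(n^4 · (log n)^2)

Compare the terms by growth order. For large n, n^a · (log n)^b dominates n^a' · (log n)^b' iff a > a', or (a = a' and b > b'). Ranking the 3 terms shows the dominant one is 8 · n^4 · (log n)^2. Hence f(n) ∈ Θ(n^4 · (log n)^2).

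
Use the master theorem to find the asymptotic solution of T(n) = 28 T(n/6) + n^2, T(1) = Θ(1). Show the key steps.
T(n) = Θ(n^2)

log_6 28 ≈ 1.860. f(n) = n^2 dominates n^(log_6 28) since 2 > 1.860, and the regularity condition a·f(n/b) = 28·(n/6)^2 = (28/36)·n^2 ≤ c·f(n) holds with c = 28/36 ≈ 0.778 < 1. So this is Case 3: T(n) = Θ(f(n)) = Θ(n^2).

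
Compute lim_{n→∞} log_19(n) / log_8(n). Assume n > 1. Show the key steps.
lim = ln(8) / ln(19) = log_19(8)

Change of base: log_19(n) = ln n / ln 19 and log_8(n) = ln n / ln 8. The ratio is (ln n / ln 19) · (ln 8 / ln n) = ln 8 / ln 19, a constant independent of n. So the limit is ln 8 / ln 19 = log_19(8).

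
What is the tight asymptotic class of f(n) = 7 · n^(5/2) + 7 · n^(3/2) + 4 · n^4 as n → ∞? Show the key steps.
f(n) ∈ Θ(n^4)

Compare the terms by growth order. For large n, n^a · (log n)^b dominates n^a' · (log n)^b' iff a > a', or (a = a' and b > b'). Ranking the 3 terms shows the dominant one is 4 · n^4. Hence f(n) ∈ Θ(n^4).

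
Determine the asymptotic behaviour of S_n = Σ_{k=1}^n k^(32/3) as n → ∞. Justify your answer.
S_n ~ (3/35) · n^(35/3)

Integral comparison: Σ_{k=1}^n k^(32/3) = ∫_0^n x^(32/3) dx + O(n^(32/3)). The integral is n^(1 + 32/3) / (1 + 32/3) = n^((32+3)/3) / ((32+3)/3) = (3/35) · n^(35/3).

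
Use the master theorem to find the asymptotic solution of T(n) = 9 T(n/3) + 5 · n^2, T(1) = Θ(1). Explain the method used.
T(n) = Θ(n^2 log n)

log_3 9 = 2, and f(n) = 5 · n^2 = Θ(n^(log_3 9)). This is Case 2 of the master theorem: T(n) = Θ(f(n) · log n) = Θ(n^2 log n).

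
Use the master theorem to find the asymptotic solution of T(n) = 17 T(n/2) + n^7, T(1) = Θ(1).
T(n) = Θ(n^7)

log_2 17 ≈ 4.087. f(n) = n^7 dominates n^(log_2 17) since 7 > 4.087, and the regularity condition a·f(n/b) = 17·(n/2)^7 = (17/128)·n^7 ≤ c·f(n) holds with c = 17/128 ≈ 0.133 < 1. So this is Case 3: T(n) = Θ(f(n)) = Θ(n^7).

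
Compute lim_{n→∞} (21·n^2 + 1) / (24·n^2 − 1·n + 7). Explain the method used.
lim = 21/24 = 7/8

For large n the leading n^2 terms dominate both numerator and denominator. Dividing top and bottom by n^2, every other term tends to 0, leaving 21/24 = 7/8.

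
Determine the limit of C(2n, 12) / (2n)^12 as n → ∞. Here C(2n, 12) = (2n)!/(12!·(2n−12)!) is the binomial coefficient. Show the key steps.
lim = 1/12! = 1/479001600

With N = 2n → ∞: C(N, 12) / N^12 = [N(N−1)…(N−11)] / (12! · N^12) = (1/12!) · 1 · (1 − 1/(2n)) · … · (1 − 11/(2n)). Each factor → 1 as N → ∞, so the limit is 1/12! = 1/479001600.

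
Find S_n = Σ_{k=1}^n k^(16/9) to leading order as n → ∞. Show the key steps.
S_n ~ (9/25) · n^(25/9)

Integral comparison: Σ_{k=1}^n k^(16/9) = ∫_0^n x^(16/9) dx + O(n^(16/9)). The integral is n^(1 + 16/9) / (1 + 16/9) = n^((16+9)/9) / ((16+9)/9) = (9/25) · n^(25/9).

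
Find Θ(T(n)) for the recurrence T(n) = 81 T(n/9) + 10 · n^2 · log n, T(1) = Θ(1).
T(n) = Θ(n^2 · (log n)^2)

Here log_9 81 = 2 and f(n) = 10 · n^2 · log n = Θ(n^(log_9 81) · (log n)^1). This is the extended Case 2 of the master theorem (f matches the critical exponent up to log factors), giving T(n) = Θ(n^(log_9 81) · (log n)^(1+1)) = Θ(n^2 · (log n)^2).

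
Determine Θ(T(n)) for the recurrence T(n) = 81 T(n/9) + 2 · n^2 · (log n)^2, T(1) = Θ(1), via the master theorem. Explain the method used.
T(n) = Θ(n^2 · (log n)^3)

Here log_9 81 = 2 and f(n) = 2 · n^2 · (log n)^2 = Θ(n^(log_9 81) · (log n)^2). This is the extended Case 2 of the master theorem (f matches the critical exponent up to log factors), giving T(n) = Θ(n^(log_9 81) · (log n)^(2+1)) = Θ(n^2 · (log n)^3).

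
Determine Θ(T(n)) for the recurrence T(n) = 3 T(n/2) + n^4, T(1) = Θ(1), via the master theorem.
T(n) = Θ(n^4)

log_2 3 ≈ 1.585. f(n) = n^4 dominates n^(log_2 3) since 4 > 1.585, and the regularity condition a·f(n/b) = 3·(n/2)^4 = (3/16)·n^4 ≤ c·f(n) holds with c = 3/16 ≈ 0.188 < 1. So this is Case 3: T(n) = Θ(f(n)) = Θ(n^4).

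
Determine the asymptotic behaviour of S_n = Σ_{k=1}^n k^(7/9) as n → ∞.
S_n ~ (9/16) · n^(16/9)

Integral comparison: Σ_{k=1}^n k^(7/9) = ∫_0^n x^(7/9) dx + O(n^(7/9)). The integral is n^(1 + 7/9) / (1 + 7/9) = n^((7+9)/9) / ((7+9)/9) = (9/16) · n^(16/9).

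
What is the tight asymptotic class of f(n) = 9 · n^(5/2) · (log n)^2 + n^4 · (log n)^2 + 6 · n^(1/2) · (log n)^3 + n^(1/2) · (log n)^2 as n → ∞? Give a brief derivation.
f(n) ∈ Θ(n^4 · (log n)^2)

Compare the terms by growth order. For large n, n^a · (log n)^b dominates n^a' · (log n)^b' iff a > a', or (a = a' and b > b'). Ranking the 4 terms shows the dominant one is n^4 · (log n)^2. Hence f(n) ∈ Θ(n^4 · (log n)^2).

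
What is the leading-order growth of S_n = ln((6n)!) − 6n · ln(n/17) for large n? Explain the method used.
S_n ~ 6n · (ln 102 − 1) + O(ln n)

Stirling: ln((6n)!) = 6n ln(6n) − 6n + O(ln n).
  S_n = 6n ln(6n) − 6n − 6n ln(n/17) + O(ln n)
      = 6n ln(6n) − 6n ln n + 6n ln 17 − 6n + O(ln n)
      = 6n ln 6 + 6n ln 17 − 6n + O(ln n)
      = 6n (ln 102 − 1) + O(ln n).
Numerically ln(102) − 1 ≈ 3.6250.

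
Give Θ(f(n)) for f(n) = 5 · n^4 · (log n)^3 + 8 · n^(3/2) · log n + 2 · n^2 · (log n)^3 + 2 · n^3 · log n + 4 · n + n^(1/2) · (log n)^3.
f(n) ∈ Θ(n^4 · (log n)^3)

Compare the terms by growth order. For large n, n^a · (log n)^b dominates n^a' · (log n)^b' iff a > a', or (a = a' and b > b'). Ranking the 6 terms shows the dominant one is 5 · n^4 · (log n)^3. Hence f(n) ∈ Θ(n^4 · (log n)^3).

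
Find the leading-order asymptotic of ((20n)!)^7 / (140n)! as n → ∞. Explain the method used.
((20n)!)^7/(140n)! ~ ((2π·20n)^(6/2) / sqrt(7)) · 7^(−7·20n)  →  0

Write N = 20n. Stirling: N! ~ sqrt(2π N)(N/e)^N and (7N)! ~ sqrt(2π·7N)·(7N/e)^(7N).
  (N!)^7/(7N)! ~ (2π N)^(7/2) (N/e)^(7N) / [sqrt(2π·7N) (7N/e)^(7N)]
     = (2π N)^(7/2) / sqrt(2π·7N) · (N/(7N))^(7N)
     = (2π N)^((7−1)/2) / sqrt(7) · 7^(−7N).
Since 7^7 > 1, the factor 7^(−7N) decays exponentially, so the ratio → 0. Substituting N = 20n gives the stated form.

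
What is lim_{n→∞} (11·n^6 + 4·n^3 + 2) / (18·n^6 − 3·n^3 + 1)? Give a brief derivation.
lim = 11/18

For large n the leading n^6 terms dominate both numerator and denominator. Dividing top and bottom by n^6, every other term tends to 0, leaving 11/18.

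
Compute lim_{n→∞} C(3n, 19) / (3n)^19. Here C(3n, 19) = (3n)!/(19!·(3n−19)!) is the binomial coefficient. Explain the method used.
lim = 1/19! = 1/121645100408832000

With N = 3n → ∞: C(N, 19) / N^19 = [N(N−1)…(N−18)] / (19! · N^19) = (1/19!) · 1 · (1 − 1/(3n)) · … · (1 − 18/(3n)). Each factor → 1 as N → ∞, so the limit is 1/19! = 1/121645100408832000.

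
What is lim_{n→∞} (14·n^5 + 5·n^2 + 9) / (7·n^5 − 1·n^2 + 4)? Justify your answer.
lim = 14/7 = 2

For large n the leading n^5 terms dominate both numerator and denominator. Dividing top and bottom by n^5, every other term tends to 0, leaving 14/7 = 2.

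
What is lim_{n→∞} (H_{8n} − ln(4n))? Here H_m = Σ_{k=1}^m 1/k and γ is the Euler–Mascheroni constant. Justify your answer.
lim = ln 2 + γ

By Euler-Maclaurin, H_m = ln m + γ + O(1/m). So
  H_{8n} − ln(4n) = ln(8n) + γ − ln(4n) + O(1/n)
                       = ln(8/4) + γ + O(1/n).
Hence the limit is ln(8/4) + γ (= ln 2).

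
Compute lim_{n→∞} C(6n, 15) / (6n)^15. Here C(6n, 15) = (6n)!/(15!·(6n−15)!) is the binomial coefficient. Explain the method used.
lim = 1/15! = 1/1307674368000

With N = 6n → ∞: C(N, 15) / N^15 = [N(N−1)…(N−14)] / (15! · N^15) = (1/15!) · 1 · (1 − 1/(6n)) · … · (1 − 14/(6n)). Each factor → 1 as N → ∞, so the limit is 1/15! = 1/1307674368000.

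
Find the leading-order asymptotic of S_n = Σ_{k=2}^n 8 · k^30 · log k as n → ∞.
S_n ~ 8 · n^31 log n / 31 − 8 · n^31 / 961

By integral comparison, S_n = ∫_1^n 8 · x^30 · log x dx + O(n^30 · log n). For the integral, ∫ x^30 log x dx = n^31 log n / 31 − n^31/961 (integration by parts). Hence S_n ~ 8 · n^31 log n / 31 − 8 · n^31 / 961.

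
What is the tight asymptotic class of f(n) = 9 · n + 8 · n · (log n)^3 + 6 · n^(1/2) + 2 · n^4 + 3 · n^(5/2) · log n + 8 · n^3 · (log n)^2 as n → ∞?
f(n) ∈ Θ(n^4)

Compare the terms by growth order. For large n, n^a · (log n)^b dominates n^a' · (log n)^b' iff a > a', or (a = a' and b > b'). Ranking the 6 terms shows the dominant one is 2 · n^4. Hence f(n) ∈ Θ(n^4).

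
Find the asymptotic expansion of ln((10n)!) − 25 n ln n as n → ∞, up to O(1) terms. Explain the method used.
ln((10n)!) − 25 n ln n = −15 n ln n + 10(ln 10 − 1) n + (1/2) ln(2π·10n) + O(1/n)

Stirling: ln((10n)!) = 10n ln(10n) − 10n + (1/2) ln(2π·10n) + O(1/n).
Expand 10n ln(10n) = 10n (ln n + ln 10) = 10n ln n + 10n ln 10.
Subtract 25n ln n: leading term is (10 − 25) n ln n = −15 n ln n. The next term is 10n ln 10 − 10n = 10(ln 10 − 1) n. Then the (1/2) ln(2π·10n) correction.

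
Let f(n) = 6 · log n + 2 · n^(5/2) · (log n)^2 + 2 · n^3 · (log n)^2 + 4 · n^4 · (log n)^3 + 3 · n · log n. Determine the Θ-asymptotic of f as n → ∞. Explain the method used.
f(n) ∈ Θ(n^4 · (log n)^3)

Compare the terms by growth order. For large n, n^a · (log n)^b dominates n^a' · (log n)^b' iff a > a', or (a = a' and b > b'). Ranking the 5 terms shows the dominant one is 4 · n^4 · (log n)^3. Hence f(n) ∈ Θ(n^4 · (log n)^3).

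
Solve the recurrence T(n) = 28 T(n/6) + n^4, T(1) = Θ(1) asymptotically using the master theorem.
T(n) = Θ(n^4)

log_6 28 ≈ 1.860. f(n) = n^4 dominates n^(log_6 28) since 4 > 1.860, and the regularity condition a·f(n/b) = 28·(n/6)^4 = (28/1296)·n^4 ≤ c·f(n) holds with c = 28/1296 ≈ 0.0216 < 1. So this is Case 3: T(n) = Θ(f(n)) = Θ(n^4).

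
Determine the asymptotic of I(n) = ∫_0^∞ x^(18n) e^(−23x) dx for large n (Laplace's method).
I(n) ~ (sqrt(2π·18n) / 23) · (18n/(23e))^(18n)

Write the integrand as exp(18n ln x − 23x) and set f(x) = 18n ln x − 23x. Then f'(x) = 18n/x − 23 = 0 at x* = 18n/23, and f''(x*) = −18n/x*^2 = −23^2/(18n). Laplace's method (interior maximum) gives
  I(n) ~ e^(f(x*)) · sqrt(2π / |f''(x*)|)
        = exp(18n ln(18n/23) − 18n) · sqrt(2π · 18n / 23^2)
        = (18n/23)^(18n) e^(−18n) · sqrt(2π·18n) / 23
        = (sqrt(2π·18n) / 23) · (18n/(23e))^(18n).
This matches Γ(18n+1)/23^(18n+1) with Stirling applied to Γ.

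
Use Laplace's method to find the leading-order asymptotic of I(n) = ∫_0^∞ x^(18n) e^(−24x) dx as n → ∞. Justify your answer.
I(n) ~ (sqrt(2π·18n) / 24) · (18n/(24e))^(18n)

Write the integrand as exp(18n ln x − 24x) and set f(x) = 18n ln x − 24x. Then f'(x) = 18n/x − 24 = 0 at x* = 18n/24, and f''(x*) = −18n/x*^2 = −24^2/(18n). Laplace's method (interior maximum) gives
  I(n) ~ e^(f(x*)) · sqrt(2π / |f''(x*)|)
        = exp(18n ln(18n/24) − 18n) · sqrt(2π · 18n / 24^2)
        = (18n/24)^(18n) e^(−18n) · sqrt(2π·18n) / 24
        = (sqrt(2π·18n) / 24) · (18n/(24e))^(18n).
This matches Γ(18n+1)/24^(18n+1) with Stirling applied to Γ.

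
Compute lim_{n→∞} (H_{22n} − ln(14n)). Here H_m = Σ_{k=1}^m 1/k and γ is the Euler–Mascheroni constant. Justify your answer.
lim = ln(11/7) + γ

By Euler-Maclaurin, H_m = ln m + γ + O(1/m). So
  H_{22n} − ln(14n) = ln(22n) + γ − ln(14n) + O(1/n)
                       = ln(22/14) + γ + O(1/n).
Hence the limit is ln(22/14) + γ (= ln(11/7)).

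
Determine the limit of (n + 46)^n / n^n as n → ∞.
lim = e^46

Rewrite as (1 + 46/n)^(n). By the standard limit (1 + x/n)^n → e^x, we have (1 + 46/n)^n → e^46, and raising to the 1st power gives e^46.
More precisely, ln[(1 + 46/n)^(n)] = n · ln(1 + 46/n) = n · (46/n + O(1/n^2)) = 46 + O(1/n) → 46.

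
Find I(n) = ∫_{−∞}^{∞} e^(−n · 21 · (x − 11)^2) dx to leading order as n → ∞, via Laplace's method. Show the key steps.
I(n) = sqrt(π/(21n))

Here φ(x) = 21 · (x − 11)^2 has its unique minimum at x* = 11 with φ(x*) = 0 and φ''(x*) = 42. Laplace's method gives
  I(n) ~ e^(−n φ(x*)) · sqrt(2π / (n · φ''(x*))) = sqrt(2π / (42n)) = sqrt(π/(21n)).
This is exact: substituting u = (x − 11)·sqrt(21n) gives I(n) = (1/sqrt(21n)) ∫_{−∞}^{∞} e^(−u^2) du = sqrt(π/(21n)).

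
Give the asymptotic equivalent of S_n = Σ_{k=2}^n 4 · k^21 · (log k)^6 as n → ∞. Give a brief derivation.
S_n ~ 2 · n^22 · (log n)^6 / 11

By integral comparison, S_n = ∫_1^n 4 · x^21 · (log x)^6 dx + O(n^21 · (log n)^6). For the integral, the leading term of ∫_1^n x^21 (log x)^6 dx is n^22/22 · (log n)^6 (by repeated integration by parts; each step lowers the log-exponent and produces a relatively O(1/log n) correction). Hence S_n ~ 2 · n^22 · (log n)^6 / 11.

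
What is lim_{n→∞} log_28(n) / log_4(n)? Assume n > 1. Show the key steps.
lim = ln(4) / ln(28) = log_28(4)

Change of base: log_28(n) = ln n / ln 28 and log_4(n) = ln n / ln 4. The ratio is (ln n / ln 28) · (ln 4 / ln n) = ln 4 / ln 28, a constant independent of n. So the limit is ln 4 / ln 28 = log_28(4).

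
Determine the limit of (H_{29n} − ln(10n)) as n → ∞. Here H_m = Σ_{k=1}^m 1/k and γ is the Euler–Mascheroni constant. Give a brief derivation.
lim = ln(29/10) + γ

By Euler-Maclaurin, H_m = ln m + γ + O(1/m). So
  H_{29n} − ln(10n) = ln(29n) + γ − ln(10n) + O(1/n)
                       = ln(29/10) + γ + O(1/n).
Hence the limit is ln(29/10) + γ.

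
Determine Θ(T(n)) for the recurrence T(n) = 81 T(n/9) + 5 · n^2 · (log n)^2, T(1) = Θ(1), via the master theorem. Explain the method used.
T(n) = Θ(n^2 · (log n)^3)

Here log_9 81 = 2 and f(n) = 5 · n^2 · (log n)^2 = Θ(n^(log_9 81) · (log n)^2). This is the extended Case 2 of the master theorem (f matches the critical exponent up to log factors), giving T(n) = Θ(n^(log_9 81) · (log n)^(2+1)) = Θ(n^2 · (log n)^3).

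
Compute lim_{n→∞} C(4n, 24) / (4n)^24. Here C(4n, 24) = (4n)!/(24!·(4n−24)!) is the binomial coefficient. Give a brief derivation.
lim = 1/24! = 1/620448401733239439360000

With N = 4n → ∞: C(N, 24) / N^24 = [N(N−1)…(N−23)] / (24! · N^24) = (1/24!) · 1 · (1 − 1/(4n)) · … · (1 − 23/(4n)). Each factor → 1 as N → ∞, so the limit is 1/24! = 1/620448401733239439360000.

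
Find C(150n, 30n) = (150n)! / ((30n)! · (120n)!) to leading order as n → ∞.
C(150n, 30n) ~ (3125/256)^(30n) · sqrt(5/(8π·30n))

Write N = 30n. Apply Stirling to each factorial:
  (5N)! ~ sqrt(2π·5N) · (5N/e)^(5N),
  N! ~ sqrt(2π N) · (N/e)^N,
  (4N)! ~ sqrt(2π·4N) · (4N/e)^(4N).
The exponential factors combine to (5N)^(5N) / (N^N · (4N)^(4N)) = 5^(5N)/4^(4N) = (5^5/4^4)^N = (3125/256)^N.
The square-root prefactors combine to sqrt(2π·5N) / (sqrt(2π N)·sqrt(2π·4N)) = sqrt(5 / (2π·4·N)) = sqrt(5/(8π·30n)).
Substituting N = 30n: C(150n, 30n) ~ (3125/256)^(30n) · sqrt(5/(8π·30n)).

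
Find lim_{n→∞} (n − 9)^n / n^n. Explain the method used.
lim = e^(−9)

Rewrite as (1 − 9/n)^(n). By the standard limit (1 + x/n)^n → e^x, we have (1 − 9/n)^n → e^(−9), and raising to the 1st power gives e^(−9).
More precisely, ln[(1 − 9/n)^(n)] = n · ln(1 − 9/n) = n · (-9/n + O(1/n^2)) = -9 + O(1/n) → -9.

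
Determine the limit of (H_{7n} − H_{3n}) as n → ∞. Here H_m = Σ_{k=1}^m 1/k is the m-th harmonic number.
lim = ln(7/3)

Euler-Maclaurin gives H_m = ln m + γ + 1/(2m) + O(1/m^2). The γ and O(1/m) terms cancel in the difference:
  H_{7n} − H_{3n} = ln(7n) − ln(3n) + O(1/n) = ln(7/3) + O(1/n).
Hence the limit is ln(7/3).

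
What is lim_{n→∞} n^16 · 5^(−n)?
lim = 0

Exponentials with base > 1 dominate every fixed polynomial: for any fixed c, n^c / 5^n → 0 as n → ∞ (e.g. by the ratio test, or by writing 5^n = e^(n ln 5) and noting e^(n ln 5) / n^c → ∞). Hence n^16 · 5^(−n) = n^16 / 5^n → 0.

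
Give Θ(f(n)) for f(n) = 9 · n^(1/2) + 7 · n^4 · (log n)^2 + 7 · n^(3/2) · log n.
f(n) ∈ Θ(n^4 · (log n)^2)

Compare the terms by growth order. For large n, n^a · (log n)^b dominates n^a' · (log n)^b' iff a > a', or (a = a' and b > b'). Ranking the 3 terms shows the dominant one is 7 · n^4 · (log n)^2. Hence f(n) ∈ Θ(n^4 · (log n)^2).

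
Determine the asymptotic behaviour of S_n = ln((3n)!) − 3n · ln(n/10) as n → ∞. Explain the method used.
S_n ~ 3n · (ln 30 − 1) + O(ln n)

Stirling: ln((3n)!) = 3n ln(3n) − 3n + O(ln n).
  S_n = 3n ln(3n) − 3n − 3n ln(n/10) + O(ln n)
      = 3n ln(3n) − 3n ln n + 3n ln 10 − 3n + O(ln n)
      = 3n ln 3 + 3n ln 10 − 3n + O(ln n)
      = 3n (ln 30 − 1) + O(ln n).
Numerically ln(30) − 1 ≈ 2.4012.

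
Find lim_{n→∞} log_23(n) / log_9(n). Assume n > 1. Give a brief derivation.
lim = ln(9) / ln(23) = log_23(9)

Change of base: log_23(n) = ln n / ln 23 and log_9(n) = ln n / ln 9. The ratio is (ln n / ln 23) · (ln 9 / ln n) = ln 9 / ln 23, a constant independent of n. So the limit is ln 9 / ln 23 = log_23(9).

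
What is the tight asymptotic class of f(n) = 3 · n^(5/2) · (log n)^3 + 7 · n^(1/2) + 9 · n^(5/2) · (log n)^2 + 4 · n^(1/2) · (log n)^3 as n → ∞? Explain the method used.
f(n) ∈ Θ(n^(5/2) · (log n)^3)

Compare the terms by growth order. For large n, n^a · (log n)^b dominates n^a' · (log n)^b' iff a > a', or (a = a' and b > b'). Ranking the 4 terms shows the dominant one is 3 · n^(5/2) · (log n)^3. Hence f(n) ∈ Θ(n^(5/2) · (log n)^3).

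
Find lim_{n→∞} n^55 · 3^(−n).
lim = 0

Exponentials with base > 1 dominate every fixed polynomial: for any fixed c, n^c / 3^n → 0 as n → ∞ (e.g. by the ratio test, or by writing 3^n = e^(n ln 3) and noting e^(n ln 3) / n^c → ∞). Hence n^55 · 3^(−n) = n^55 / 3^n → 0.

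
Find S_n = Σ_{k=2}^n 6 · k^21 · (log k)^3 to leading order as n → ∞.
S_n ~ 3 · n^22 · (log n)^3 / 11

By integral comparison, S_n = ∫_1^n 6 · x^21 · (log x)^3 dx + O(n^21 · (log n)^3). For the integral, the leading term of ∫_1^n x^21 (log x)^3 dx is n^22/22 · (log n)^3 (by repeated integration by parts; each step lowers the log-exponent and produces a relatively O(1/log n) correction). Hence S_n ~ 3 · n^22 · (log n)^3 / 11.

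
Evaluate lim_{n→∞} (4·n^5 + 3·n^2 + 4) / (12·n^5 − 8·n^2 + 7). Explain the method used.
lim = 4/12 = 1/3

For large n the leading n^5 terms dominate both numerator and denominator. Dividing top and bottom by n^5, every other term tends to 0, leaving 4/12 = 1/3.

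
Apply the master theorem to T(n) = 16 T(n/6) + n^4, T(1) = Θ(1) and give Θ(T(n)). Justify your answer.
T(n) = Θ(n^4)

log_6 16 ≈ 1.547. f(n) = n^4 dominates n^(log_6 16) since 4 > 1.547, and the regularity condition a·f(n/b) = 16·(n/6)^4 = (16/1296)·n^4 ≤ c·f(n) holds with c = 16/1296 ≈ 0.0123 < 1. So this is Case 3: T(n) = Θ(f(n)) = Θ(n^4).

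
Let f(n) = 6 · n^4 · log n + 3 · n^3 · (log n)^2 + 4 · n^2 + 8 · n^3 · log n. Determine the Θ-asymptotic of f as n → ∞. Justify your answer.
f(n) ∈ Θ(n^4 · log n)

Compare the terms by growth order. For large n, n^a · (log n)^b dominates n^a' · (log n)^b' iff a > a', or (a = a' and b > b'). Ranking the 4 terms shows the dominant one is 6 · n^4 · log n. Hence f(n) ∈ Θ(n^4 · log n).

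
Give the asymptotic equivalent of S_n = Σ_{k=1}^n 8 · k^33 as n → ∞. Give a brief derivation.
S_n ~ 4 · n^34 / 17

By integral comparison (Euler-Maclaurin), Σ_{k=1}^n 8 · k^33 = 8 · ∫_0^n x^33 dx + O(n^33) = 8 · n^34/34 = 4 · n^34 / 17 + O(n^33). (Equivalently, Faulhaber's formula gives the same leading term.)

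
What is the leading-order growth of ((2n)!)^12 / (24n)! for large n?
((2n)!)^12/(24n)! ~ ((2π·2n)^(11/2) / sqrt(12)) · 12^(−12·2n)  →  0

Write N = 2n. Stirling: N! ~ sqrt(2π N)(N/e)^N and (12N)! ~ sqrt(2π·12N)·(12N/e)^(12N).
  (N!)^12/(12N)! ~ (2π N)^(12/2) (N/e)^(12N) / [sqrt(2π·12N) (12N/e)^(12N)]
     = (2π N)^(12/2) / sqrt(2π·12N) · (N/(12N))^(12N)
     = (2π N)^((12−1)/2) / sqrt(12) · 12^(−12N).
Since 12^12 > 1, the factor 12^(−12N) decays exponentially, so the ratio → 0. Substituting N = 2n gives the stated form.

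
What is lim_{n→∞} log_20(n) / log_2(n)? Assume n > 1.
lim = ln(2) / ln(20) = log_20(2)

Change of base: log_20(n) = ln n / ln 20 and log_2(n) = ln n / ln 2. The ratio is (ln n / ln 20) · (ln 2 / ln n) = ln 2 / ln 20, a constant independent of n. So the limit is ln 2 / ln 20 = log_20(2).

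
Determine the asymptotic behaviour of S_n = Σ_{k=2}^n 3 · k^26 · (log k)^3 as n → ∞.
S_n ~ n^27 · (log n)^3 / 9

By integral comparison, S_n = ∫_1^n 3 · x^26 · (log x)^3 dx + O(n^26 · (log n)^3). For the integral, the leading term of ∫_1^n x^26 (log x)^3 dx is n^27/27 · (log n)^3 (by repeated integration by parts; each step lowers the log-exponent and produces a relatively O(1/log n) correction). Hence S_n ~ n^27 · (log n)^3 / 9.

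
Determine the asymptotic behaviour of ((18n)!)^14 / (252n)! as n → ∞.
((18n)!)^14/(252n)! ~ ((2π·18n)^(13/2) / sqrt(14)) · 14^(−14·18n)  →  0

Write N = 18n. Stirling: N! ~ sqrt(2π N)(N/e)^N and (14N)! ~ sqrt(2π·14N)·(14N/e)^(14N).
  (N!)^14/(14N)! ~ (2π N)^(14/2) (N/e)^(14N) / [sqrt(2π·14N) (14N/e)^(14N)]
     = (2π N)^(14/2) / sqrt(2π·14N) · (N/(14N))^(14N)
     = (2π N)^((14−1)/2) / sqrt(14) · 14^(−14N).
Since 14^14 > 1, the factor 14^(−14N) decays exponentially, so the ratio → 0. Substituting N = 18n gives the stated form.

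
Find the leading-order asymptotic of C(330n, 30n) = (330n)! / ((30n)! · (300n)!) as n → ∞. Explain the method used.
C(330n, 30n) ~ (285311670611/10000000000)^(30n) · sqrt(11/(20π·30n))

Write N = 30n. Apply Stirling to each factorial:
  (11N)! ~ sqrt(2π·11N) · (11N/e)^(11N),
  N! ~ sqrt(2π N) · (N/e)^N,
  (10N)! ~ sqrt(2π·10N) · (10N/e)^(10N).
The exponential factors combine to (11N)^(11N) / (N^N · (10N)^(10N)) = 11^(11N)/10^(10N) = (11^11/10^10)^N = (285311670611/10000000000)^N.
The square-root prefactors combine to sqrt(2π·11N) / (sqrt(2π N)·sqrt(2π·10N)) = sqrt(11 / (2π·10·N)) = sqrt(11/(20π·30n)).
Substituting N = 30n: C(330n, 30n) ~ (285311670611/10000000000)^(30n) · sqrt(11/(20π·30n)).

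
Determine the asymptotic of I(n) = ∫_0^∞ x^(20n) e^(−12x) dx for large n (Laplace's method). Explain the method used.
I(n) ~ (sqrt(2π·20n) / 12) · (20n/(12e))^(20n)

Write the integrand as exp(20n ln x − 12x) and set f(x) = 20n ln x − 12x. Then f'(x) = 20n/x − 12 = 0 at x* = 20n/12, and f''(x*) = −20n/x*^2 = −12^2/(20n). Laplace's method (interior maximum) gives
  I(n) ~ e^(f(x*)) · sqrt(2π / |f''(x*)|)
        = exp(20n ln(20n/12) − 20n) · sqrt(2π · 20n / 12^2)
        = (20n/12)^(20n) e^(−20n) · sqrt(2π·20n) / 12
        = (sqrt(2π·20n) / 12) · (20n/(12e))^(20n).
This matches Γ(20n+1)/12^(20n+1) with Stirling applied to Γ.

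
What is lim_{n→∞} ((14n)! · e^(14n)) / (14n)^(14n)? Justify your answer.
lim = ∞

Stirling: (14n)! ~ sqrt(2π·14n) · (14n/e)^(14n). Hence
  (14n)! · e^(14n) / (14n)^(14n) ~ sqrt(2π·14n) = sqrt(2π·14) · sqrt(n) → ∞.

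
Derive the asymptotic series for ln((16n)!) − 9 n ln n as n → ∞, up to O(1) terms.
ln((16n)!) − 9 n ln n = 7 n ln n + 16(ln 16 − 1) n + (1/2) ln(2π·16n) + O(1/n)

Stirling: ln((16n)!) = 16n ln(16n) − 16n + (1/2) ln(2π·16n) + O(1/n).
Expand 16n ln(16n) = 16n (ln n + ln 16) = 16n ln n + 16n ln 16.
Subtract 9n ln n: leading term is (16 − 9) n ln n = 7 n ln n. The next term is 16n ln 16 − 16n = 16(ln 16 − 1) n. Then the (1/2) ln(2π·16n) correction.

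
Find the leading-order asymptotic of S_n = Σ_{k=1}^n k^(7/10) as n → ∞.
S_n ~ (10/17) · n^(17/10)

Integral comparison: Σ_{k=1}^n k^(7/10) = ∫_0^n x^(7/10) dx + O(n^(7/10)). The integral is n^(1 + 7/10) / (1 + 7/10) = n^((7+10)/10) / ((7+10)/10) = (10/17) · n^(17/10).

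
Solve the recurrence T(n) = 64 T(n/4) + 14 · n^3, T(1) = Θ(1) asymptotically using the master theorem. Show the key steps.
T(n) = Θ(n^3 log n)

log_4 64 = 3, and f(n) = 14 · n^3 = Θ(n^(log_4 64)). This is Case 2 of the master theorem: T(n) = Θ(f(n) · log n) = Θ(n^3 log n).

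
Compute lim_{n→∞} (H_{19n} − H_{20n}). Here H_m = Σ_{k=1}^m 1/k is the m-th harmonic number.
lim = ln(19/20)

Euler-Maclaurin gives H_m = ln m + γ + 1/(2m) + O(1/m^2). The γ and O(1/m) terms cancel in the difference:
  H_{19n} − H_{20n} = ln(19n) − ln(20n) + O(1/n) = ln(19/20) + O(1/n).
Hence the limit is ln(19/20).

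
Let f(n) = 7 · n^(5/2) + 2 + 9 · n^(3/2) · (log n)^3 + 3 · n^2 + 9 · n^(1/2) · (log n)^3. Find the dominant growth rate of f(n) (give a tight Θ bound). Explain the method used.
f(n) ∈ Θ(n^(5/2))

Compare the terms by growth order. For large n, n^a · (log n)^b dominates n^a' · (log n)^b' iff a > a', or (a = a' and b > b'). Ranking the 5 terms shows the dominant one is 7 · n^(5/2). Hence f(n) ∈ Θ(n^(5/2)).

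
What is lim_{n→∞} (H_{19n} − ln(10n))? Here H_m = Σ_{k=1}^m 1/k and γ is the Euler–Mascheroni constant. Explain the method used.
lim = ln(19/10) + γ

By Euler-Maclaurin, H_m = ln m + γ + O(1/m). So
  H_{19n} − ln(10n) = ln(19n) + γ − ln(10n) + O(1/n)
                       = ln(19/10) + γ + O(1/n).
Hence the limit is ln(19/10) + γ.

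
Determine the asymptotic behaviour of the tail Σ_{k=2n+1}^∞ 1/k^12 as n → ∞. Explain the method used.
Σ_{k>2n} 1/k^12 ~ 1/(11 · (2n)^11)

Compare to the integral: ∫_{2n}^∞ x^(−12) dx = [−x^(−11)/11]_{2n}^∞ = 1/((12−1)·(2n)^11). Euler-Maclaurin then gives
  Σ_{k>2n} 1/k^12 = ∫_{2n}^∞ dx/x^12 − 1/(2·(2n)^12) + O(1/(2n)^13).
(Equivalently this is ζ(12) − Σ_{k≤2n} 1/k^12.)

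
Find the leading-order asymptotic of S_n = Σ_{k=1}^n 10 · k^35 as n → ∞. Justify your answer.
S_n ~ 5 · n^36 / 18

By integral comparison (Euler-Maclaurin), Σ_{k=1}^n 10 · k^35 = 10 · ∫_0^n x^35 dx + O(n^35) = 10 · n^36/36 = 5 · n^36 / 18 + O(n^35). (Equivalently, Faulhaber's formula gives the same leading term.)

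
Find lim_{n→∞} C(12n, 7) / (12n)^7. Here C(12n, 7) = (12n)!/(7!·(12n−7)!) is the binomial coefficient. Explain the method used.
lim = 1/7! = 1/5040

With N = 12n → ∞: C(N, 7) / N^7 = [N(N−1)…(N−6)] / (7! · N^7) = (1/7!) · 1 · (1 − 1/(12n)) · … · (1 − 6/(12n)). Each factor → 1 as N → ∞, so the limit is 1/7! = 1/5040.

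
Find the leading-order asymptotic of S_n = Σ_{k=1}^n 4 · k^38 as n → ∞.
S_n ~ 4 · n^39 / 39

By integral comparison (Euler-Maclaurin), Σ_{k=1}^n 4 · k^38 = 4 · ∫_0^n x^38 dx + O(n^38) = 4 · n^39/39 + O(n^38). (Equivalently, Faulhaber's formula gives the same leading term.)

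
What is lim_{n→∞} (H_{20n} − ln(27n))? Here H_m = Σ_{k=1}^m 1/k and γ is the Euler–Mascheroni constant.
lim = ln(20/27) + γ

By Euler-Maclaurin, H_m = ln m + γ + O(1/m). So
  H_{20n} − ln(27n) = ln(20n) + γ − ln(27n) + O(1/n)
                       = ln(20/27) + γ + O(1/n).
Hence the limit is ln(20/27) + γ.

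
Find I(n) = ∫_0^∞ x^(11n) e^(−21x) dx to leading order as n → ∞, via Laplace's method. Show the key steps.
I(n) ~ (sqrt(2π·11n) / 21) · (11n/(21e))^(11n)

Write the integrand as exp(11n ln x − 21x) and set f(x) = 11n ln x − 21x. Then f'(x) = 11n/x − 21 = 0 at x* = 11n/21, and f''(x*) = −11n/x*^2 = −21^2/(11n). Laplace's method (interior maximum) gives
  I(n) ~ e^(f(x*)) · sqrt(2π / |f''(x*)|)
        = exp(11n ln(11n/21) − 11n) · sqrt(2π · 11n / 21^2)
        = (11n/21)^(11n) e^(−11n) · sqrt(2π·11n) / 21
        = (sqrt(2π·11n) / 21) · (11n/(21e))^(11n).
This matches Γ(11n+1)/21^(11n+1) with Stirling applied to Γ.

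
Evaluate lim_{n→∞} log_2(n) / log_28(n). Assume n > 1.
lim = ln(28) / ln(2) = log_2(28)

Change of base: log_2(n) = ln n / ln 2 and log_28(n) = ln n / ln 28. The ratio is (ln n / ln 2) · (ln 28 / ln n) = ln 28 / ln 2, a constant independent of n. So the limit is ln 28 / ln 2 = log_2(28).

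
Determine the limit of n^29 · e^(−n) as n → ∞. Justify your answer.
lim = 0

Exponentials with base > 1 dominate every fixed polynomial: for any fixed c, n^c / e^n → 0 as n → ∞ (e.g. by the ratio test, or since e^n grows faster than any power of n). Hence n^29 · e^(−n) = n^29 / e^n → 0.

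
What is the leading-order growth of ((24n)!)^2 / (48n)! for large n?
((24n)!)^2/(48n)! ~ ((2π·24n)^(1/2) / sqrt(2)) · 2^(−2·24n)  →  0

Write N = 24n. Stirling: N! ~ sqrt(2π N)(N/e)^N and (2N)! ~ sqrt(2π·2N)·(2N/e)^(2N).
  (N!)^2/(2N)! ~ (2π N)^(2/2) (N/e)^(2N) / [sqrt(2π·2N) (2N/e)^(2N)]
     = (2π N)^(2/2) / sqrt(2π·2N) · (N/(2N))^(2N)
     = (2π N)^((2−1)/2) / sqrt(2) · 2^(−2N).
Since 2^2 > 1, the factor 2^(−2N) decays exponentially, so the ratio → 0. Substituting N = 24n gives the stated form.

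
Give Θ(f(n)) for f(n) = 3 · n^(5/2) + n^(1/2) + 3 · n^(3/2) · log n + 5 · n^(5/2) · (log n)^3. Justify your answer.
f(n) ∈ Θ(n^(5/2) · (log n)^3)

Compare the terms by growth order. For large n, n^a · (log n)^b dominates n^a' · (log n)^b' iff a > a', or (a = a' and b > b'). Ranking the 4 terms shows the dominant one is 5 · n^(5/2) · (log n)^3. Hence f(n) ∈ Θ(n^(5/2) · (log n)^3).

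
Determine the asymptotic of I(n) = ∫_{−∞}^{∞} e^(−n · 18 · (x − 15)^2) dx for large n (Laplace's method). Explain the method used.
I(n) = sqrt(π/(18n))

Here φ(x) = 18 · (x − 15)^2 has its unique minimum at x* = 15 with φ(x*) = 0 and φ''(x*) = 36. Laplace's method gives
  I(n) ~ e^(−n φ(x*)) · sqrt(2π / (n · φ''(x*))) = sqrt(2π / (36n)) = sqrt(π/(18n)).
This is exact: substituting u = (x − 15)·sqrt(18n) gives I(n) = (1/sqrt(18n)) ∫_{−∞}^{∞} e^(−u^2) du = sqrt(π/(18n)).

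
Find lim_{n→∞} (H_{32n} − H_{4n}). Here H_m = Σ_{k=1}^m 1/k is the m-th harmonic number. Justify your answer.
lim = ln(32/4) = ln 8

Euler-Maclaurin gives H_m = ln m + γ + 1/(2m) + O(1/m^2). The γ and O(1/m) terms cancel in the difference:
  H_{32n} − H_{4n} = ln(32n) − ln(4n) + O(1/n) = ln(32/4) + O(1/n).
Hence the limit is ln(32/4) = ln 8.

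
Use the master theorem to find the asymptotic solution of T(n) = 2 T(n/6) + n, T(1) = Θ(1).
T(n) = Θ(n)

log_6 2 ≈ 0.387. f(n) = n dominates n^(log_6 2) since 1 > 0.387, and the regularity condition a·f(n/b) = 2·(n/6)^1 = (2/6)·n ≤ c·f(n) holds with c = 2/6 ≈ 0.333 < 1. So this is Case 3: T(n) = Θ(f(n)) = Θ(n).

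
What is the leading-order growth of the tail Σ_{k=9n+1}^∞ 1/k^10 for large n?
Σ_{k>9n} 1/k^10 ~ 1/(9 · (9n)^9)

Compare to the integral: ∫_{9n}^∞ x^(−10) dx = [−x^(−9)/9]_{9n}^∞ = 1/((10−1)·(9n)^9). Euler-Maclaurin then gives
  Σ_{k>9n} 1/k^10 = ∫_{9n}^∞ dx/x^10 − 1/(2·(9n)^10) + O(1/(9n)^11).
(Equivalently this is ζ(10) − Σ_{k≤9n} 1/k^10.)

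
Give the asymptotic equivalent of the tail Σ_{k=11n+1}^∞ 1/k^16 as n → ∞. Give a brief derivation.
Σ_{k>11n} 1/k^16 ~ 1/(15 · (11n)^15)

Compare to the integral: ∫_{11n}^∞ x^(−16) dx = [−x^(−15)/15]_{11n}^∞ = 1/((16−1)·(11n)^15). Euler-Maclaurin then gives
  Σ_{k>11n} 1/k^16 = ∫_{11n}^∞ dx/x^16 − 1/(2·(11n)^16) + O(1/(11n)^17).
(Equivalently this is ζ(16) − Σ_{k≤11n} 1/k^16.)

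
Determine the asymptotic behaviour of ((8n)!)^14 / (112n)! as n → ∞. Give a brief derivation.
((8n)!)^14/(112n)! ~ ((2π·8n)^(13/2) / sqrt(14)) · 14^(−14·8n)  →  0

Write N = 8n. Stirling: N! ~ sqrt(2π N)(N/e)^N and (14N)! ~ sqrt(2π·14N)·(14N/e)^(14N).
  (N!)^14/(14N)! ~ (2π N)^(14/2) (N/e)^(14N) / [sqrt(2π·14N) (14N/e)^(14N)]
     = (2π N)^(14/2) / sqrt(2π·14N) · (N/(14N))^(14N)
     = (2π N)^((14−1)/2) / sqrt(14) · 14^(−14N).
Since 14^14 > 1, the factor 14^(−14N) decays exponentially, so the ratio → 0. Substituting N = 8n gives the stated form.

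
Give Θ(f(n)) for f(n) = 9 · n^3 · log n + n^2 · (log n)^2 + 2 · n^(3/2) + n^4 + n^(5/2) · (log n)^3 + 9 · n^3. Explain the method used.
f(n) ∈ Θ(n^4)

Compare the terms by growth order. For large n, n^a · (log n)^b dominates n^a' · (log n)^b' iff a > a', or (a = a' and b > b'). Ranking the 6 terms shows the dominant one is n^4. Hence f(n) ∈ Θ(n^4).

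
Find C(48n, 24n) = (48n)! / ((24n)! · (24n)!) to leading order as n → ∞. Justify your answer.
C(48n, 24n) ~ (4)^(24n) · sqrt(1/(π·24n))

Write N = 24n. Apply Stirling to each factorial:
  (2N)! ~ sqrt(2π·2N) · (2N/e)^(2N),
  N! ~ sqrt(2π N) · (N/e)^N,
  (1N)! ~ sqrt(2π·1N) · (1N/e)^(1N).
The exponential factors combine to (2N)^(2N) / (N^N · (1N)^(1N)) = 2^(2N)/1^(1N) = (2^2/1^1)^N = (4)^N.
The square-root prefactors combine to sqrt(2π·2N) / (sqrt(2π N)·sqrt(2π·1N)) = sqrt(2 / (2π·1·N)) = sqrt(1/(π·24n)).
Substituting N = 24n: C(48n, 24n) ~ (4)^(24n) · sqrt(1/(π·24n)).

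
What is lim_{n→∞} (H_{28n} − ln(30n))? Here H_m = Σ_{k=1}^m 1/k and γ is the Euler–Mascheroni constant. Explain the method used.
lim = ln(14/15) + γ

By Euler-Maclaurin, H_m = ln m + γ + O(1/m). So
  H_{28n} − ln(30n) = ln(28n) + γ − ln(30n) + O(1/n)
                       = ln(28/30) + γ + O(1/n).
Hence the limit is ln(28/30) + γ (= ln(14/15)).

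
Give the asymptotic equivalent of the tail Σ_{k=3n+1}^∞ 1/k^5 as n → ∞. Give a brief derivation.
Σ_{k>3n} 1/k^5 ~ 1/(4 · (3n)^4)

Compare to the integral: ∫_{3n}^∞ x^(−5) dx = [−x^(−4)/4]_{3n}^∞ = 1/((5−1)·(3n)^4). Euler-Maclaurin then gives
  Σ_{k>3n} 1/k^5 = ∫_{3n}^∞ dx/x^5 − 1/(2·(3n)^5) + O(1/(3n)^6).
(Equivalently this is ζ(5) − Σ_{k≤3n} 1/k^5.)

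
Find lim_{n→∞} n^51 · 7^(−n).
lim = 0

Exponentials with base > 1 dominate every fixed polynomial: for any fixed c, n^c / 7^n → 0 as n → ∞ (e.g. by the ratio test, or by writing 7^n = e^(n ln 7) and noting e^(n ln 7) / n^c → ∞). Hence n^51 · 7^(−n) = n^51 / 7^n → 0.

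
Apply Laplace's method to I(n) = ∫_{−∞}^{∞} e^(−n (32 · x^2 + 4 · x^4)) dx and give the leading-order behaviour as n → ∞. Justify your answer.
I(n) ~ sqrt(π/(32n))

φ(x) = 32 · x^2 + 4 · x^4 has its unique global minimum at x* = 0 (since φ'(x) = 64x + 16x^3 = 0 only at x = 0 for real x with both coefficients positive, and φ → ∞ as |x| → ∞). At x* = 0, φ(0) = 0 and φ''(0) = 64. Laplace's method then gives
  I(n) ~ sqrt(2π / (n · φ''(0))) · e^(−n φ(0)) = sqrt(2π / (64n)) = sqrt(π/(32n)).
The 4 · x^4 term contributes only at subleading order (an O(1/n) relative correction).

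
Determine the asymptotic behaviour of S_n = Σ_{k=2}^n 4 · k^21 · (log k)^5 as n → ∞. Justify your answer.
S_n ~ 2 · n^22 · (log n)^5 / 11

By integral comparison, S_n = ∫_1^n 4 · x^21 · (log x)^5 dx + O(n^21 · (log n)^5). For the integral, the leading term of ∫_1^n x^21 (log x)^5 dx is n^22/22 · (log n)^5 (by repeated integration by parts; each step lowers the log-exponent and produces a relatively O(1/log n) correction). Hence S_n ~ 2 · n^22 · (log n)^5 / 11.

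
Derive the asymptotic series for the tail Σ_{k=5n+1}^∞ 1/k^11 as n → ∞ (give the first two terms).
Σ_{k>5n} 1/k^11 = 1/(10 · (5n)^10) − 1/(2 · (5n)^11) + O(1/(5n)^12)

Compare to the integral: ∫_{5n}^∞ x^(−11) dx = [−x^(−10)/10]_{5n}^∞ = 1/((11−1)·(5n)^10). The Euler-Maclaurin correction adds −f(5n)/2 = −1/(2·(5n)^11). Euler-Maclaurin then gives
  Σ_{k>5n} 1/k^11 = ∫_{5n}^∞ dx/x^11 − 1/(2·(5n)^11) + O(1/(5n)^12).
(Equivalently this is ζ(11) − Σ_{k≤5n} 1/k^11.)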